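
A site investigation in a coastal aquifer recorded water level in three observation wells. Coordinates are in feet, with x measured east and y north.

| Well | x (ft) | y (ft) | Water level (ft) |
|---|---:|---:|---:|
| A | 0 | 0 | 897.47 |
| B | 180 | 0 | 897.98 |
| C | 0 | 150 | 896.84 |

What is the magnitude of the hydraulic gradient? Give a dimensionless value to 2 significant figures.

∂h/∂x = (897.98 − 897.47) / (180 − 0) = +0.002833
∂h/∂y = (896.84 − 897.47) / (150 − 0) = -0.004200
|∇h| = √(0.002833² + -0.004200²) = 0.005066

0.0051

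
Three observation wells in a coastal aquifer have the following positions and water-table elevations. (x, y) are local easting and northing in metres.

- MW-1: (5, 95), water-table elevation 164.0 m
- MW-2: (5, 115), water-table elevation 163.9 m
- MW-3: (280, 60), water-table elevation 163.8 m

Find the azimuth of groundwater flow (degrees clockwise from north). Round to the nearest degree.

015°

Differences from MW-1: to MW-2 (Δx, Δy, Δh) = (0, 20, -0.1); to MW-3 = (275, -35, -0.2).
Determinant of the coordinate differences = 0·(-35) − 275·20 = -5500.
∂h/∂x = [(-0.1)·(-35) − (-0.2)·20] / -5500 = -0.001364
∂h/∂y = [0·(-0.2) − 275·(-0.1)] / -5500 = -0.005000
Flow direction (−∇h) has components (+0.001364 E, +0.005000 N).
Azimuth = atan2(E, N) = atan2(+0.001364, +0.005000) = 15.3° ≈ 015°.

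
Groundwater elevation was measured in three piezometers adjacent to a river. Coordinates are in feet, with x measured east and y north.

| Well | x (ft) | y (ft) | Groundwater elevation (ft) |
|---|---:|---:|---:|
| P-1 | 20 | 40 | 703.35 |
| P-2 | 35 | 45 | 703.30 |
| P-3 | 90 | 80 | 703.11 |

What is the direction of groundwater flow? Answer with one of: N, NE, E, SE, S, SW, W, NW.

With h = a·x + b·y + c and P-1 as origin, the differences give:
  15·a + 5·b = -0.05
  70·a + 40·b = -0.24
Eliminate b (×40 and ×5, subtract): 250·a = -0.800 → a = ∂h/∂x = -0.003200
Back-substitute: b = ∂h/∂y = -0.0004000.
Flow = −∇h = (+0.003200 east, +0.0004000 north), which points east.

E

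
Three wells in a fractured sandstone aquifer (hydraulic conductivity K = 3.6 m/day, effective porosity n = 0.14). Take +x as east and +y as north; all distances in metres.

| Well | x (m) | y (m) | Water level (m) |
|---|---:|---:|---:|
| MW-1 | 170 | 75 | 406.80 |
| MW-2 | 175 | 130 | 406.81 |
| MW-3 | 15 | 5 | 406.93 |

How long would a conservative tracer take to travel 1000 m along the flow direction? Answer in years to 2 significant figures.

110 years

Differences from MW-1: to MW-2 (Δx, Δy, Δh) = (5, 55, +0.01); to MW-3 = (-155, -70, +0.13).
Determinant of the coordinate differences = 5·(-70) − (-155)·55 = 8175.
∂h/∂x = [(+0.01)·(-70) − (+0.13)·55] / 8175 = -0.0009602
∂h/∂y = [5·(+0.13) − (-155)·(+0.01)] / 8175 = +0.0002691
|∇h| = √(-0.0009602² + 0.0002691²) = 0.0009972
Seepage velocity v = K·i/n = 3.6 × 0.0009972 / 0.14 = 0.02564 m/day.
t = 1000 / 0.02564 = 3.9e+04 days = 107 years.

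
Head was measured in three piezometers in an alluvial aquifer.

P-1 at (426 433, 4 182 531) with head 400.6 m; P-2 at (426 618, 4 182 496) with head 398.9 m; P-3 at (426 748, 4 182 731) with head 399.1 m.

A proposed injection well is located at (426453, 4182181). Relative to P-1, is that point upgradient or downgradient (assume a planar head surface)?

Three-point gradient (reference P-1): Δ to P-2 = (185, -35, -1.7), Δ to P-3 = (315, 200, -1.5).
∂h/∂x = -0.008173, ∂h/∂y = +0.005372 (det = 48025).
Head at (426453, 4182181) = 400.6 + (-0.008173)·(20) + (+0.005372)·(-350) = 398.56 m.
That is lower than the 400.6 m at P-1, so the point is downgradient.

downgradient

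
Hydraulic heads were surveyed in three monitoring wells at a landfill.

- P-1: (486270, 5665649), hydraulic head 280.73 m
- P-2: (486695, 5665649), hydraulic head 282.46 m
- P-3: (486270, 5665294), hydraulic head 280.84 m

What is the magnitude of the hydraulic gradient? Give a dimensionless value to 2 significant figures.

0.0041

∂h/∂x = (282.46 − 280.73) / (486695 − 486270) = +0.004071
∂h/∂y = (280.84 − 280.73) / (5665294 − 5665649) = -0.0003099
|∇h| = √(0.004071² + -0.0003099²) = 0.004083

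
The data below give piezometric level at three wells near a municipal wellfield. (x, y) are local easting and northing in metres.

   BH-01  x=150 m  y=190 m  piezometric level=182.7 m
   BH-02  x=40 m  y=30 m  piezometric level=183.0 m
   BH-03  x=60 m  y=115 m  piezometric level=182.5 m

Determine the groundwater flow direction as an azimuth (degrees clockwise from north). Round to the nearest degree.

312°

With h = a·x + b·y + c and BH-01 as origin, the differences give:
  (-110)·a + (-160)·b = +0.3
  (-90)·a + (-75)·b = -0.2
Eliminate b (×(-75) and ×(-160), subtract): -6150·a = -54.50 → a = ∂h/∂x = +0.008862
Back-substitute: b = ∂h/∂y = -0.007967.
Flow direction (−∇h) has components (-0.008862 E, +0.007967 N).
Azimuth = atan2(E, N) = atan2(-0.008862, +0.007967) = 312.0° ≈ 312°.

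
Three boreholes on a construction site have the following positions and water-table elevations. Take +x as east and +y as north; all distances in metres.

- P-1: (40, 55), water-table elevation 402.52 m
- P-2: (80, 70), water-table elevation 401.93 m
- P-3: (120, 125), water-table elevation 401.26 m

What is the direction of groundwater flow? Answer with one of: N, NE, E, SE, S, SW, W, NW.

With h = a·x + b·y + c and P-1 as origin, the differences give:
  40·a + 15·b = -0.59
  80·a + 70·b = -1.26
Eliminate b (×70 and ×15, subtract): 1600·a = -22.400 → a = ∂h/∂x = -0.01400
Back-substitute: b = ∂h/∂y = -0.002000.
Flow = −∇h = (+0.01400 east, +0.002000 north), which points east.

E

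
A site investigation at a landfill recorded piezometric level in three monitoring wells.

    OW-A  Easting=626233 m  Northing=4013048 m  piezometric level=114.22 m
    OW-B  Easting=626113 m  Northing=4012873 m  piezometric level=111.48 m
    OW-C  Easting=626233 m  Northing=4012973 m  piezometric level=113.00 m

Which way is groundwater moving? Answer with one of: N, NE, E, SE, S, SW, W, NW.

S

With h = a·x + b·y + c and OW-A as origin, the differences give:
  (-120)·a + (-175)·b = -2.74
  0·a + (-75)·b = -1.22
Eliminate b (×(-75) and ×(-175), subtract): 9000·a = -8.000 → a = ∂h/∂x = -0.0008889
Back-substitute: b = ∂h/∂y = +0.01627.
Flow = −∇h = (+0.0008889 east, -0.01627 north), which points south.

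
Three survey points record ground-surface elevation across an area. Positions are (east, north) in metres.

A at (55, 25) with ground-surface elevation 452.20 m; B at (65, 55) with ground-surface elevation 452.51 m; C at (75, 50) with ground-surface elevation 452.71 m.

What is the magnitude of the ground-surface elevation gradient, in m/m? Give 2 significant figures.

0.022 m/m

Three-point gradient (reference A): Δ to B = (10, 30, +0.31), Δ to C = (20, 25, +0.51).
∂z/∂x = +0.02157, ∂z/∂y = +0.003143 (det = -350).
|∇f| = √(0.02157² + 0.003143²) = 0.0218 m/m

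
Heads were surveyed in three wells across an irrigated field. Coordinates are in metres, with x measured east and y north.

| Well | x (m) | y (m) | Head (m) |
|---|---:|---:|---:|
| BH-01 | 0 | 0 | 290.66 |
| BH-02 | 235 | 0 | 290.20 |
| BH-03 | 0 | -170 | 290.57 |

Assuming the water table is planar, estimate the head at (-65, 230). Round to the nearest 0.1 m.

∂h/∂x = (290.20 − 290.66) / (235 − 0) = -0.001957
∂h/∂y = (290.57 − 290.66) / (-170 − 0) = +0.0005294
h(-65, 230) = 290.66 + (-0.001957)·(-65) + (+0.0005294)·(230) = 290.66 +0.127 +0.122 = 290.909 m.

290.9 m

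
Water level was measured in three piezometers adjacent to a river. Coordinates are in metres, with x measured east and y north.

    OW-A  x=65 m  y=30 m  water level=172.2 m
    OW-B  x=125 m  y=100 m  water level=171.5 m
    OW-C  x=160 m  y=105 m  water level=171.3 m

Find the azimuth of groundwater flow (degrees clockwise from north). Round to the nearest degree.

040°

Taking OW-A as reference: OW-B−OW-A = (60, 70, -0.7); OW-C−OW-A = (95, 75, -0.9).
Determinant of the coordinate differences = 60·75 − 95·70 = -2150.
∂h/∂x = [(-0.7)·75 − (-0.9)·70] / -2150 = -0.004884
∂h/∂y = [60·(-0.9) − 95·(-0.7)] / -2150 = -0.005814
Flow direction (−∇h) has components (+0.004884 E, +0.005814 N).
Azimuth = atan2(E, N) = atan2(+0.004884, +0.005814) = 40.0° ≈ 040°.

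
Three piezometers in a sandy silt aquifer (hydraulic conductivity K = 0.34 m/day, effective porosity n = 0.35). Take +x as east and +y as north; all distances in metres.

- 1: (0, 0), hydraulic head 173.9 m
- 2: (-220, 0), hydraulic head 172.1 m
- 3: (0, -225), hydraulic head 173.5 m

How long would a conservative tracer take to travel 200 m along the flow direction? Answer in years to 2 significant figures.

∂h/∂x = (172.1 − 173.9) / (-220 − 0) = +0.008182
∂h/∂y = (173.5 − 173.9) / (-225 − 0) = +0.001778
|∇h| = √(0.008182² + 0.001778²) = 0.008373
Seepage velocity v = K·i/n = 0.34 × 0.008373 / 0.35 = 0.008134 m/day.
t = 200 / 0.008134 = 2.459e+04 days = 67.3 years.

67 years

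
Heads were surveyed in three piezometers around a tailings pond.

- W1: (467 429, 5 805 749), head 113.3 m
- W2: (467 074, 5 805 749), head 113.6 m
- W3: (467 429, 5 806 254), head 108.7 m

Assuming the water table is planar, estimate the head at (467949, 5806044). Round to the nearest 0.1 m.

110.2 m

∂h/∂x = (113.6 − 113.3) / (467074 − 467429) = -0.0008451
∂h/∂y = (108.7 − 113.3) / (5806254 − 5805749) = -0.009109
h(467949, 5806044) = 113.3 + (-0.0008451)·(520) + (-0.009109)·(295) = 113.3 -0.439 -2.687 = 110.173 m.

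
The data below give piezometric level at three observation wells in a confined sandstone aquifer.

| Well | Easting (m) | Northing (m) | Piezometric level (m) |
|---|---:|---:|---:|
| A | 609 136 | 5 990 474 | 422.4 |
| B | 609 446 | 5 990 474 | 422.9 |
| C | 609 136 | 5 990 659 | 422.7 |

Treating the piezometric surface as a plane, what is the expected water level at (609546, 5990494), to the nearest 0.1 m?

∂h/∂x = (422.9 − 422.4) / (609446 − 609136) = +0.001613
∂h/∂y = (422.7 − 422.4) / (5990659 − 5990474) = +0.001622
h(609546, 5990494) = 422.4 + (+0.001613)·(410) + (+0.001622)·(20) = 422.4 +0.661 +0.032 = 423.094 m.

423.1 m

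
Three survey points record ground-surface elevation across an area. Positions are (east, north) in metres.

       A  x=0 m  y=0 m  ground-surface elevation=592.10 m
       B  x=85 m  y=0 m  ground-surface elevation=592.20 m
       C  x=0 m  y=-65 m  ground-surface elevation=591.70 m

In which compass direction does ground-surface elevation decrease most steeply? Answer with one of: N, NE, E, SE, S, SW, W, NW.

S

∂z/∂x = (592.20 − 592.10) / (85 − 0) = +0.001176
∂z/∂y = (591.70 − 592.10) / (-65 − 0) = +0.006154
Steepest decrease is along −∇f = (-0.001176 E, -0.006154 N) → south.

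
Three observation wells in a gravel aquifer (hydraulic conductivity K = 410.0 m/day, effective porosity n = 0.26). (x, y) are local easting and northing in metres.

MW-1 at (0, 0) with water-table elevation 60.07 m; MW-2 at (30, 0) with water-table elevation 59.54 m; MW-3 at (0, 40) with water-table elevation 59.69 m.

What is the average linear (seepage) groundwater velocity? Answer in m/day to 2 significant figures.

∂h/∂x = (59.54 − 60.07) / (30 − 0) = -0.01767
∂h/∂y = (59.69 − 60.07) / (40 − 0) = -0.009500
|∇h| = √(-0.01767² + -0.009500²) = 0.02006
Seepage velocity v = K·i/n = 410.0 × 0.02006 / 0.26 = 31.63 m/day.

32 m/day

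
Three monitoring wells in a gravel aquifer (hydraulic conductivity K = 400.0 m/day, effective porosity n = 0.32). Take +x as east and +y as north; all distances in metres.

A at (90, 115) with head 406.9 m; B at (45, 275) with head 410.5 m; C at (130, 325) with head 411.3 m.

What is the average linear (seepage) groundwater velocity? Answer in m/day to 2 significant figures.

Three-point gradient (reference A): Δ to B = (-45, 160, +3.6), Δ to C = (40, 210, +4.4).
∂h/∂x = -0.003281, ∂h/∂y = +0.02158 (det = -15850).
|∇h| = √(-0.003281² + 0.02158²) = 0.02183
Seepage velocity v = K·i/n = 400.0 × 0.02183 / 0.32 = 27.29 m/day.

27 m/day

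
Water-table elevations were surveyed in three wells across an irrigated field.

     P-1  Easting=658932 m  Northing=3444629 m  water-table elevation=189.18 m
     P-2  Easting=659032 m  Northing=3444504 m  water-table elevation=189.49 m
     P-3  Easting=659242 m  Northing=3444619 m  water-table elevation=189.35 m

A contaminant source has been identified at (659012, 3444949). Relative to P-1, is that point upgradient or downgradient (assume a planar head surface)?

Taking P-1 as reference: P-2−P-1 = (100, -125, +0.31); P-3−P-1 = (310, -10, +0.17).
Determinant of the coordinate differences = 100·(-10) − 310·(-125) = 37750.
∂h/∂x = [(+0.31)·(-10) − (+0.17)·(-125)] / 37750 = +0.0004808
∂h/∂y = [100·(+0.17) − 310·(+0.31)] / 37750 = -0.002095
Head at (659012, 3444949) = 189.18 + (+0.0004808)·(80) + (-0.002095)·(320) = 188.55 m.
That is lower than the 189.18 m at P-1, so the point is downgradient.

downgradient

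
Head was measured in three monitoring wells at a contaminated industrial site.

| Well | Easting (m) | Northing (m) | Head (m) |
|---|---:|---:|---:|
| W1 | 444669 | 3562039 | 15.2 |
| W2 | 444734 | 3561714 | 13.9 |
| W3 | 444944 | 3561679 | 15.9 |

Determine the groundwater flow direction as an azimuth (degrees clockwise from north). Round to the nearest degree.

Differences from W1: to W2 (Δx, Δy, Δh) = (65, -325, -1.3); to W3 = (275, -360, +0.7).
Determinant of the coordinate differences = 65·(-360) − 275·(-325) = 65975.
∂h/∂x = [(-1.3)·(-360) − (+0.7)·(-325)] / 65975 = +0.01054
∂h/∂y = [65·(+0.7) − 275·(-1.3)] / 65975 = +0.006108
Flow direction (−∇h) has components (-0.01054 E, -0.006108 N).
Azimuth = atan2(E, N) = atan2(-0.01054, -0.006108) = 239.9° ≈ 240°.

240°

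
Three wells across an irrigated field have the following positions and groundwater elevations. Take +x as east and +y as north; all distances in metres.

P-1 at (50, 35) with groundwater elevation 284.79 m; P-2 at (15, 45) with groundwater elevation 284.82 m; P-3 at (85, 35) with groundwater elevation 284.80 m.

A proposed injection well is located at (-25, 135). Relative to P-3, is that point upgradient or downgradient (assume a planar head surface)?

upgradient

With h = a·x + b·y + c and P-1 as origin, the differences give:
  (-35)·a + 10·b = +0.03
  35·a + 0·b = +0.01
Eliminate b (×0 and ×10, subtract): -350·a = -0.100 → a = ∂h/∂x = +0.0002857
Back-substitute: b = ∂h/∂y = +0.004000.
Head at (-25, 135) = 284.79 + (+0.0002857)·(-75) + (+0.004000)·(100) = 285.17 m.
That is higher than the 284.80 m at P-3, so the point is upgradient.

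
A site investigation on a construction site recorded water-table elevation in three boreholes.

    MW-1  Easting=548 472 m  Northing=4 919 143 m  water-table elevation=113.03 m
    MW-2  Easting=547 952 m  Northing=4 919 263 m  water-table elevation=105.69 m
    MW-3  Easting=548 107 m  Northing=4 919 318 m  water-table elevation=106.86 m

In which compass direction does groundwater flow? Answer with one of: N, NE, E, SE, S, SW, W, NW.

NW

Differences from MW-1: to MW-2 (Δx, Δy, Δh) = (-520, 120, -7.34); to MW-3 = (-365, 175, -6.17).
Solve a·Δx + b·Δy = Δh: det = (-520)·175 − (-365)·120 = -47200.
∂h/∂x = [(-7.34)·175 − (-6.17)·120] / -47200 = +0.01153
∂h/∂y = [(-520)·(-6.17) − (-365)·(-7.34)] / -47200 = -0.01121
Flow = −∇h = (-0.01153 east, +0.01121 north), which points northwest.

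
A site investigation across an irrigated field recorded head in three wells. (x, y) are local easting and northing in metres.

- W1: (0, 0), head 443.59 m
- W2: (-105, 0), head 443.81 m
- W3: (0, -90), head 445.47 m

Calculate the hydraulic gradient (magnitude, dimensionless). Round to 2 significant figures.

0.021

∂h/∂x = (443.81 − 443.59) / (-105 − 0) = -0.002095
∂h/∂y = (445.47 − 443.59) / (-90 − 0) = -0.02089
|∇h| = √(-0.002095² + -0.02089²) = 0.02099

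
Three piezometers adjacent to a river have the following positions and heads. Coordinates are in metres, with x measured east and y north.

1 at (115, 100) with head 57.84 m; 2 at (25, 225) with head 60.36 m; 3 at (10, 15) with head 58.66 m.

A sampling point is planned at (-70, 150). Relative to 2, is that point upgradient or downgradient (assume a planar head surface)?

With h = a·x + b·y + c and 1 as origin, the differences give:
  (-90)·a + 125·b = +2.52
  (-105)·a + (-85)·b = +0.82
Eliminate b (×(-85) and ×125, subtract): 20775·a = -316.700 → a = ∂h/∂x = -0.01524
Back-substitute: b = ∂h/∂y = +0.009184.
Head at (-70, 150) = 57.84 + (-0.01524)·(-185) + (+0.009184)·(50) = 61.12 m.
That is higher than the 60.36 m at 2, so the point is upgradient.

upgradient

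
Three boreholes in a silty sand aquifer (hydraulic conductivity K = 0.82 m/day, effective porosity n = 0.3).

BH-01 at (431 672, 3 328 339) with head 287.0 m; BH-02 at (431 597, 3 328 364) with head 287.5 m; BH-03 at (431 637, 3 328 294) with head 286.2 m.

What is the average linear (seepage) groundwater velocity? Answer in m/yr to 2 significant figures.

With h = a·x + b·y + c and BH-01 as origin, the differences give:
  (-75)·a + 25·b = +0.5
  (-35)·a + (-45)·b = -0.8
Eliminate b (×(-45) and ×25, subtract): 4250·a = -2.50 → a = ∂h/∂x = -0.0005882
Back-substitute: b = ∂h/∂y = +0.01824.
|∇h| = √(-0.0005882² + 0.01824²) = 0.01825
Seepage velocity v = K·i/n = 0.82 × 0.01825 / 0.3 = 0.04988 m/day = 18.22 m/yr.

18 m/yr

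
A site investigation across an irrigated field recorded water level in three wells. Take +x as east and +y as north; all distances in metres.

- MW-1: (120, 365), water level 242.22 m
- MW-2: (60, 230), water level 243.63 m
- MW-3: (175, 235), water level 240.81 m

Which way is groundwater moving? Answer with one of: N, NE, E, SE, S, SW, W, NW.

E

With h = a·x + b·y + c and MW-1 as origin, the differences give:
  (-60)·a + (-135)·b = +1.41
  55·a + (-130)·b = -1.41
Eliminate b (×(-130) and ×(-135), subtract): 15225·a = -373.650 → a = ∂h/∂x = -0.02454
Back-substitute: b = ∂h/∂y = +0.0004631.
Flow = −∇h = (+0.02454 east, -0.0004631 north), which points east.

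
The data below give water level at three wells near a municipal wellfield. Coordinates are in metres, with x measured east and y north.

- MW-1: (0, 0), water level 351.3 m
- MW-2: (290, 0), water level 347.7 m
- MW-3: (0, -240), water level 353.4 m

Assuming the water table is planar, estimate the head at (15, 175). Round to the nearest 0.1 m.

349.6 m

∂h/∂x = (347.7 − 351.3) / (290 − 0) = -0.01241
∂h/∂y = (353.4 − 351.3) / (-240 − 0) = -0.008750
h(15, 175) = 351.3 + (-0.01241)·(15) + (-0.008750)·(175) = 351.3 -0.186 -1.531 = 349.583 m.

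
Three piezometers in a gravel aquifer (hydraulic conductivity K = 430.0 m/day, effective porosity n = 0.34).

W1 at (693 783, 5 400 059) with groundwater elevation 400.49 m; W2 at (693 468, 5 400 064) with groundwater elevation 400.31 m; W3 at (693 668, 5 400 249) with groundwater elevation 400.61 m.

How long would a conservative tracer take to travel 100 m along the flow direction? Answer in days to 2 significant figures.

Three-point gradient (reference W1): Δ to W2 = (-315, 5, -0.18), Δ to W3 = (-115, 190, +0.12).
∂h/∂x = +0.0005871, ∂h/∂y = +0.0009869 (det = -59275).
|∇h| = √(0.0005871² + 0.0009869²) = 0.001148
Seepage velocity v = K·i/n = 430.0 × 0.001148 / 0.34 = 1.452 m/day.
t = 100 / 1.452 = 68.87 days.

69 days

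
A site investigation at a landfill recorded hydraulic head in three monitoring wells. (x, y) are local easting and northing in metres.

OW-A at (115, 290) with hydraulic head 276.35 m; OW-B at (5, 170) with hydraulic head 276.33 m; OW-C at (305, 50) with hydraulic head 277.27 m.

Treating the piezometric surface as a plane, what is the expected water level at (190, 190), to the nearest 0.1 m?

276.7 m

With h = a·x + b·y + c and OW-A as origin, the differences give:
  (-110)·a + (-120)·b = -0.02
  190·a + (-240)·b = +0.92
Eliminate b (×(-240) and ×(-120), subtract): 49200·a = 115.200 → a = ∂h/∂x = +0.002341
Back-substitute: b = ∂h/∂y = -0.001980.
h(190, 190) = 276.35 + (+0.002341)·(75) + (-0.001980)·(-100) = 276.35 +0.176 +0.198 = 276.724 m.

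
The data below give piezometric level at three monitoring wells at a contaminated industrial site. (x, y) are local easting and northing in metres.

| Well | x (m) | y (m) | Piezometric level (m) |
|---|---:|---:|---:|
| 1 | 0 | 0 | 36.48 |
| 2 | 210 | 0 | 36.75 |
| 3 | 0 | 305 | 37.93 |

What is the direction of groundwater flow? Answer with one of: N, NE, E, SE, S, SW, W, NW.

∂h/∂x = (36.75 − 36.48) / (210 − 0) = +0.001286
∂h/∂y = (37.93 − 36.48) / (305 − 0) = +0.004754
Flow = −∇h = (-0.001286 east, -0.004754 north), which points south.

S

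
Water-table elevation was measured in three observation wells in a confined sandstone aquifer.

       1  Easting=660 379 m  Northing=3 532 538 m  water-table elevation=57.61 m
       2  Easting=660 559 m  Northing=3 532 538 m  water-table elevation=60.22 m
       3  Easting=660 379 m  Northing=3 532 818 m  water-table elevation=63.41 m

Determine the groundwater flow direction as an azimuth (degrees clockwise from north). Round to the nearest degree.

215°

∂h/∂x = (60.22 − 57.61) / (660559 − 660379) = +0.01450
∂h/∂y = (63.41 − 57.61) / (3532818 − 3532538) = +0.02071
Flow direction (−∇h) has components (-0.01450 E, -0.02071 N).
Azimuth = atan2(E, N) = atan2(-0.01450, -0.02071) = 215.0° ≈ 215°.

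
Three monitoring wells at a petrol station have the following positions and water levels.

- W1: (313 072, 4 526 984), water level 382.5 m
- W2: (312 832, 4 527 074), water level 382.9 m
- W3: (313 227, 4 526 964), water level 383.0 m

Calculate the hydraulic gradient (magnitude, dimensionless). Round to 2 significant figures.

0.021

Taking W1 as reference: W2−W1 = (-240, 90, +0.4); W3−W1 = (155, -20, +0.5).
Solve a·Δx + b·Δy = Δh: det = (-240)·(-20) − 155·90 = -9150.
∂h/∂x = [(+0.4)·(-20) − (+0.5)·90] / -9150 = +0.005792
∂h/∂y = [(-240)·(+0.5) − 155·(+0.4)] / -9150 = +0.01989
|∇h| = √(0.005792² + 0.01989²) = 0.02072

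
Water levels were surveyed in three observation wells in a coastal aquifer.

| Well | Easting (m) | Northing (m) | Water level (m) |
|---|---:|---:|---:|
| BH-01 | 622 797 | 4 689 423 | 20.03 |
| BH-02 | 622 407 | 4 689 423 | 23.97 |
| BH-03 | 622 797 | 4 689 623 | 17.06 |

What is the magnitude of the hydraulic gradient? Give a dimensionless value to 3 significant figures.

∂h/∂x = (23.97 − 20.03) / (622407 − 622797) = -0.01010
∂h/∂y = (17.06 − 20.03) / (4689623 − 4689423) = -0.01485
|∇h| = √(-0.01010² + -0.01485²) = 0.01796

0.0180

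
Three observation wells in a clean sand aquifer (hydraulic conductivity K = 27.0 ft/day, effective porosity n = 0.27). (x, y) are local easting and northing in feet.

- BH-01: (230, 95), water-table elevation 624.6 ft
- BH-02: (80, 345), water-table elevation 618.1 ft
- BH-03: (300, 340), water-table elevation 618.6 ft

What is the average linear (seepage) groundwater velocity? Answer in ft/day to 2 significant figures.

Differences from BH-01: to BH-02 (Δx, Δy, Δh) = (-150, 250, -6.5); to BH-03 = (70, 245, -6.0).
Determinant of the coordinate differences = (-150)·245 − 70·250 = -54250.
∂h/∂x = [(-6.5)·245 − (-6.0)·250] / -54250 = +0.001705
∂h/∂y = [(-150)·(-6.0) − 70·(-6.5)] / -54250 = -0.02498
|∇h| = √(0.001705² + -0.02498²) = 0.02504
Seepage velocity v = K·i/n = 27.0 × 0.02504 / 0.27 = 2.504 ft/day.

2.5 ft/day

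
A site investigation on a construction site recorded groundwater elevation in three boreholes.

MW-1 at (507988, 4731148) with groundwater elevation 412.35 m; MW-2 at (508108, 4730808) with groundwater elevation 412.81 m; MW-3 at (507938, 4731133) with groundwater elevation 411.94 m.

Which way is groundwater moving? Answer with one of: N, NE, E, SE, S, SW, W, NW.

Differences from MW-1: to MW-2 (Δx, Δy, Δh) = (120, -340, +0.46); to MW-3 = (-50, -15, -0.41).
Solve a·Δx + b·Δy = Δh: det = 120·(-15) − (-50)·(-340) = -18800.
∂h/∂x = [(+0.46)·(-15) − (-0.41)·(-340)] / -18800 = +0.007782
∂h/∂y = [120·(-0.41) − (-50)·(+0.46)] / -18800 = +0.001394
Flow = −∇h = (-0.007782 east, -0.001394 north), which points west.

W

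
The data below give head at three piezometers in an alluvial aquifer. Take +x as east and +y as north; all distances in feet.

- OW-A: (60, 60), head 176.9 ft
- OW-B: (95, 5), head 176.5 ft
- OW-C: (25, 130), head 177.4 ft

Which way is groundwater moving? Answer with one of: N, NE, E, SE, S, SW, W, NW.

With h = a·x + b·y + c and OW-A as origin, the differences give:
  35·a + (-55)·b = -0.4
  (-35)·a + 70·b = +0.5
Eliminate b (×70 and ×(-55), subtract): 525·a = -0.50 → a = ∂h/∂x = -0.0009524
Back-substitute: b = ∂h/∂y = +0.006667.
Flow = −∇h = (+0.0009524 east, -0.006667 north), which points south.

S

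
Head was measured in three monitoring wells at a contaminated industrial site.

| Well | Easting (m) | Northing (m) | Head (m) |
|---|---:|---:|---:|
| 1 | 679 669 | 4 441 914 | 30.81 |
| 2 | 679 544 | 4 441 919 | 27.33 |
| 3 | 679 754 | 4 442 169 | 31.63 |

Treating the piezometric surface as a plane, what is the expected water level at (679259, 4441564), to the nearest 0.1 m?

21.6 m

Differences from 1: to 2 (Δx, Δy, Δh) = (-125, 5, -3.48); to 3 = (85, 255, +0.82).
Determinant of the coordinate differences = (-125)·255 − 85·5 = -32300.
∂h/∂x = [(-3.48)·255 − (+0.82)·5] / -32300 = +0.02760
∂h/∂y = [(-125)·(+0.82) − 85·(-3.48)] / -32300 = -0.005985
h(679259, 4441564) = 30.81 + (+0.02760)·(-410) + (-0.005985)·(-350) = 30.81 -11.316 +2.095 = 21.588 m.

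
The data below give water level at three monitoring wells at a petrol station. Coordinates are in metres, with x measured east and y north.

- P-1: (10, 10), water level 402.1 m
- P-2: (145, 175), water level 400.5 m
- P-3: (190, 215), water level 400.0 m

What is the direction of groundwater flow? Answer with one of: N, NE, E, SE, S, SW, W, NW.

Taking P-1 as reference: P-2−P-1 = (135, 165, -1.6); P-3−P-1 = (180, 205, -2.1).
Solve a·Δx + b·Δy = Δh: det = 135·205 − 180·165 = -2025.
∂h/∂x = [(-1.6)·205 − (-2.1)·165] / -2025 = -0.009136
∂h/∂y = [135·(-2.1) − 180·(-1.6)] / -2025 = -0.002222
Flow = −∇h = (+0.009136 east, +0.002222 north), which points east.

E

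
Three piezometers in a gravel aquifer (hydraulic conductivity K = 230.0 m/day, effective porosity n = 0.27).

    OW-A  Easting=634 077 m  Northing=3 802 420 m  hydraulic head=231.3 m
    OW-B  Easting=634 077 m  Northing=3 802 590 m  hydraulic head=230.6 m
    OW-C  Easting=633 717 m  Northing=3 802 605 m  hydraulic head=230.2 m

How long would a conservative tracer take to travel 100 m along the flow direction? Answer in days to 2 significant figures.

Taking OW-A as reference: OW-B−OW-A = (0, 170, -0.7); OW-C−OW-A = (-360, 185, -1.1).
Determinant of the coordinate differences = 0·185 − (-360)·170 = 61200.
∂h/∂x = [(-0.7)·185 − (-1.1)·170] / 61200 = +0.0009395
∂h/∂y = [0·(-1.1) − (-360)·(-0.7)] / 61200 = -0.004118
|∇h| = √(0.0009395² + -0.004118²) = 0.004224
Seepage velocity v = K·i/n = 230.0 × 0.004224 / 0.27 = 3.598 m/day.
t = 100 / 3.598 = 27.79 days.

28 days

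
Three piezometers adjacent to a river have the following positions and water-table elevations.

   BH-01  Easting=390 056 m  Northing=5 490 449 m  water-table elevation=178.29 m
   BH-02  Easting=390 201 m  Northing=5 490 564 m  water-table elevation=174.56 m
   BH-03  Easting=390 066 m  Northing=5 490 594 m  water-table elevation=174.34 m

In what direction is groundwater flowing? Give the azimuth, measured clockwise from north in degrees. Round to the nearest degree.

Differences from BH-01: to BH-02 (Δx, Δy, Δh) = (145, 115, -3.73); to BH-03 = (10, 145, -3.95).
Solve a·Δx + b·Δy = Δh: det = 145·145 − 10·115 = 19875.
∂h/∂x = [(-3.73)·145 − (-3.95)·115] / 19875 = -0.004357
∂h/∂y = [145·(-3.95) − 10·(-3.73)] / 19875 = -0.02694
Flow direction (−∇h) has components (+0.004357 E, +0.02694 N).
Azimuth = atan2(E, N) = atan2(+0.004357, +0.02694) = 9.2° ≈ 009°.

009°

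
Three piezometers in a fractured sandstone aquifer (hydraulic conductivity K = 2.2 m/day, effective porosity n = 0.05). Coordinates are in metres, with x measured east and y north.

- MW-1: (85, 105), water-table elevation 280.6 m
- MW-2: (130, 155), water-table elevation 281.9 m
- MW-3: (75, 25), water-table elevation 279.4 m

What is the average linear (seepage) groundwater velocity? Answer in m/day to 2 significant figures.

0.85 m/day

With h = a·x + b·y + c and MW-1 as origin, the differences give:
  45·a + 50·b = +1.3
  (-10)·a + (-80)·b = -1.2
Eliminate b (×(-80) and ×50, subtract): -3100·a = -44.00 → a = ∂h/∂x = +0.01419
Back-substitute: b = ∂h/∂y = +0.01323.
|∇h| = √(0.01419² + 0.01323²) = 0.0194
Seepage velocity v = K·i/n = 2.2 × 0.0194 / 0.05 = 0.8536 m/day.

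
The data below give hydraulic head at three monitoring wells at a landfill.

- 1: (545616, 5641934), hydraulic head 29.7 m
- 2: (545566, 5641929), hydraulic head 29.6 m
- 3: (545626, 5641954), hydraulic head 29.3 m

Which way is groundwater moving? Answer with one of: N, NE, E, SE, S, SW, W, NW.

With h = a·x + b·y + c and 1 as origin, the differences give:
  (-50)·a + (-5)·b = -0.1
  10·a + 20·b = -0.4
Eliminate b (×20 and ×(-5), subtract): -950·a = -4.00 → a = ∂h/∂x = +0.004211
Back-substitute: b = ∂h/∂y = -0.02211.
Flow = −∇h = (-0.004211 east, +0.02211 north), which points north.

N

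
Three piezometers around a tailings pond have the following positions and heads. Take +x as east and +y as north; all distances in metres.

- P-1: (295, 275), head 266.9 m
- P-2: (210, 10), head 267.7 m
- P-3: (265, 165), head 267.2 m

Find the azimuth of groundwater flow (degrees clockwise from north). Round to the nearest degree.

080°

With h = a·x + b·y + c and P-1 as origin, the differences give:
  (-85)·a + (-265)·b = +0.8
  (-30)·a + (-110)·b = +0.3
Eliminate b (×(-110) and ×(-265), subtract): 1400·a = -8.50 → a = ∂h/∂x = -0.006071
Back-substitute: b = ∂h/∂y = -0.001071.
Flow direction (−∇h) has components (+0.006071 E, +0.001071 N).
Azimuth = atan2(E, N) = atan2(+0.006071, +0.001071) = 80.0° ≈ 080°.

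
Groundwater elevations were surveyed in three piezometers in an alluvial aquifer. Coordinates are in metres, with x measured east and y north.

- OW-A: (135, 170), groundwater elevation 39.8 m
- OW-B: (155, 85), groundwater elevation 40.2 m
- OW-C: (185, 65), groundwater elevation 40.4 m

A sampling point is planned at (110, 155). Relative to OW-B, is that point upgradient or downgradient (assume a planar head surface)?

With h = a·x + b·y + c and OW-A as origin, the differences give:
  20·a + (-85)·b = +0.4
  50·a + (-105)·b = +0.6
Eliminate b (×(-105) and ×(-85), subtract): 2150·a = 9.00 → a = ∂h/∂x = +0.004186
Back-substitute: b = ∂h/∂y = -0.003721.
Head at (110, 155) = 39.8 + (+0.004186)·(-25) + (-0.003721)·(-15) = 39.75 m.
That is lower than the 40.2 m at OW-B, so the point is downgradient.

downgradient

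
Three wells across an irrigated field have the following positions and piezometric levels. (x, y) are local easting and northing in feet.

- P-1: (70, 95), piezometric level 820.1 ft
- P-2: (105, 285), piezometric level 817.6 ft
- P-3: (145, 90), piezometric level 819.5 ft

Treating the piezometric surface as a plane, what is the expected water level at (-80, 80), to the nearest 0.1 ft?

821.6 ft

With h = a·x + b·y + c and P-1 as origin, the differences give:
  35·a + 190·b = -2.5
  75·a + (-5)·b = -0.6
Eliminate b (×(-5) and ×190, subtract): -14425·a = 126.50 → a = ∂h/∂x = -0.008769
Back-substitute: b = ∂h/∂y = -0.01154.
h(-80, 80) = 820.1 + (-0.008769)·(-150) + (-0.01154)·(-15) = 820.1 +1.315 +0.173 = 821.589 ft.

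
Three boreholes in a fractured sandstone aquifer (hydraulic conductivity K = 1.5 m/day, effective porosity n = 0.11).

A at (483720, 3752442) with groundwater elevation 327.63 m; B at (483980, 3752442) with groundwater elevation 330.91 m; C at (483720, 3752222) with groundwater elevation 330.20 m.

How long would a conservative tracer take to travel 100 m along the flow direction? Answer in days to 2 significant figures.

430 days

∂h/∂x = (330.91 − 327.63) / (483980 − 483720) = +0.01262
∂h/∂y = (330.20 − 327.63) / (3752222 − 3752442) = -0.01168
|∇h| = √(0.01262² + -0.01168²) = 0.0172
Seepage velocity v = K·i/n = 1.5 × 0.0172 / 0.11 = 0.2345 m/day.
t = 100 / 0.2345 = 426.4 days.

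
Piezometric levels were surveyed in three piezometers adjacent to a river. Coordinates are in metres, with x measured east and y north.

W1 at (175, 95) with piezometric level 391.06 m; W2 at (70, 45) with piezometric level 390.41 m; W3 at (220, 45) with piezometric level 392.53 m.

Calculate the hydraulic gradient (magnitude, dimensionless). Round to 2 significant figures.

Taking W1 as reference: W2−W1 = (-105, -50, -0.65); W3−W1 = (45, -50, +1.47).
Determinant of the coordinate differences = (-105)·(-50) − 45·(-50) = 7500.
∂h/∂x = [(-0.65)·(-50) − (+1.47)·(-50)] / 7500 = +0.01413
∂h/∂y = [(-105)·(+1.47) − 45·(-0.65)] / 7500 = -0.01668
|∇h| = √(0.01413² + -0.01668²) = 0.02186

0.022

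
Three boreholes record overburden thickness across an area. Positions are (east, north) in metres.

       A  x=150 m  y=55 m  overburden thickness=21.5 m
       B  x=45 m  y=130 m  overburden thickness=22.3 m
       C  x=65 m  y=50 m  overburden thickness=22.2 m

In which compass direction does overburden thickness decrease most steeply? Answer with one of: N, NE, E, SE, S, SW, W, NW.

Differences from A: to B (Δx, Δy, Δh) = (-105, 75, +0.8); to C = (-85, -5, +0.7).
Solve a·Δx + b·Δy = Δd: det = (-105)·(-5) − (-85)·75 = 6900.
∂d/∂x = [(+0.8)·(-5) − (+0.7)·75] / 6900 = -0.008188
∂d/∂y = [(-105)·(+0.7) − (-85)·(+0.8)] / 6900 = -0.0007971
Steepest decrease is along −∇f = (+0.008188 E, +0.0007971 N) → east.

E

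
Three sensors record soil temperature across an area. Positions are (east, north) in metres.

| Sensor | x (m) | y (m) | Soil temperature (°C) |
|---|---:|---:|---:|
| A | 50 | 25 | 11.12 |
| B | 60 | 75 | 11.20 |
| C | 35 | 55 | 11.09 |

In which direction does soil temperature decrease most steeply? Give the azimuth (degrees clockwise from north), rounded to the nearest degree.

Three-point gradient (reference A): Δ to B = (10, 50, +0.08), Δ to C = (-15, 30, -0.03).
∂T/∂x = +0.003714, ∂T/∂y = +0.0008571 (det = 1050).
Steepest decrease is along −∇f: components (-0.003714 E, -0.0008571 N).
Azimuth = atan2(-0.003714, -0.0008571) = 257.0° ≈ 257°.

257°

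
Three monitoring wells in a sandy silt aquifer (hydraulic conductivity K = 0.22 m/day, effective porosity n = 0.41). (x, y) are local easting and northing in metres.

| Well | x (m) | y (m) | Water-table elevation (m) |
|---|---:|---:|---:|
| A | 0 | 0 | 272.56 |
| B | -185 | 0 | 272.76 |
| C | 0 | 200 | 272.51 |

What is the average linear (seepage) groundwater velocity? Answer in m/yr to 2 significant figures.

0.22 m/yr

∂h/∂x = (272.76 − 272.56) / (-185 − 0) = -0.001081
∂h/∂y = (272.51 − 272.56) / (200 − 0) = -0.0002500
|∇h| = √(-0.001081² + -0.0002500²) = 0.00111
Seepage velocity v = K·i/n = 0.22 × 0.00111 / 0.41 = 0.0005956 m/day = 0.2175 m/yr.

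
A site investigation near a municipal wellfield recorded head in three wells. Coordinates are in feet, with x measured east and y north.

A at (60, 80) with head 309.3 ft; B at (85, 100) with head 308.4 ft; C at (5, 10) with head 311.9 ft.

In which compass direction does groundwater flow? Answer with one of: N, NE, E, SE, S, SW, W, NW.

Three-point gradient (reference A): Δ to B = (25, 20, -0.9), Δ to C = (-55, -70, +2.6).
∂h/∂x = -0.01692, ∂h/∂y = -0.02385 (det = -650).
Flow = −∇h = (+0.01692 east, +0.02385 north), which points northeast.

NE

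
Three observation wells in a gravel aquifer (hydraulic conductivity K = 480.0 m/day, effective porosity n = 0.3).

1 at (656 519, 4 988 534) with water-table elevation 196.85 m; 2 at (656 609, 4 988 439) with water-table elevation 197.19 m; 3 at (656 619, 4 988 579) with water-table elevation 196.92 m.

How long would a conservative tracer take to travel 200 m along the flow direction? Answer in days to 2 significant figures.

48 days

Differences from 1: to 2 (Δx, Δy, Δh) = (90, -95, +0.34); to 3 = (100, 45, +0.07).
Determinant of the coordinate differences = 90·45 − 100·(-95) = 13550.
∂h/∂x = [(+0.34)·45 − (+0.07)·(-95)] / 13550 = +0.001620
∂h/∂y = [90·(+0.07) − 100·(+0.34)] / 13550 = -0.002044
|∇h| = √(0.001620² + -0.002044²) = 0.002608
Seepage velocity v = K·i/n = 480.0 × 0.002608 / 0.3 = 4.173 m/day.
t = 200 / 4.173 = 47.93 days.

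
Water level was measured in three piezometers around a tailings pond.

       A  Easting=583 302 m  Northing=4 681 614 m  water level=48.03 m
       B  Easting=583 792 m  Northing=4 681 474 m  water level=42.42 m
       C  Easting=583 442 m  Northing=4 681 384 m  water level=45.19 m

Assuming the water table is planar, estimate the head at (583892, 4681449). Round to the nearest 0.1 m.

41.3 m

Taking A as reference: B−A = (490, -140, -5.61); C−A = (140, -230, -2.84).
Determinant of the coordinate differences = 490·(-230) − 140·(-140) = -93100.
∂h/∂x = [(-5.61)·(-230) − (-2.84)·(-140)] / -93100 = -0.009589
∂h/∂y = [490·(-2.84) − 140·(-5.61)] / -93100 = +0.006511
h(583892, 4681449) = 48.03 + (-0.009589)·(590) + (+0.006511)·(-165) = 48.03 -5.657 -1.074 = 41.298 m.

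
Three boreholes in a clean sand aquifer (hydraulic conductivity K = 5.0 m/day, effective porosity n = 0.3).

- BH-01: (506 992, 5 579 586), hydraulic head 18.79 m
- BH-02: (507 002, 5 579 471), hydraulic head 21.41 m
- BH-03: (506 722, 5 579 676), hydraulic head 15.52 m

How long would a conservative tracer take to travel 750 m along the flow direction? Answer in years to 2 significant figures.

5.4 years

Three-point gradient (reference BH-01): Δ to BH-02 = (10, -115, +2.62), Δ to BH-03 = (-270, 90, -3.27).
∂h/∂x = +0.004652, ∂h/∂y = -0.02238 (det = -30150).
|∇h| = √(0.004652² + -0.02238²) = 0.02286
Seepage velocity v = K·i/n = 5.0 × 0.02286 / 0.3 = 0.381 m/day.
t = 750 / 0.381 = 1969 days = 5.39 years.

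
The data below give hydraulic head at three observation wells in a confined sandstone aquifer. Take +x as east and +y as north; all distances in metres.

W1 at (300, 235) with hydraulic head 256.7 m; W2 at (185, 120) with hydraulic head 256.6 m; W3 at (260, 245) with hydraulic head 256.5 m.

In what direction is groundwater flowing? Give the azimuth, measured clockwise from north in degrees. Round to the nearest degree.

Three-point gradient (reference W1): Δ to W2 = (-115, -115, -0.1), Δ to W3 = (-40, 10, -0.2).
∂h/∂x = +0.004174, ∂h/∂y = -0.003304 (det = -5750).
Flow direction (−∇h) has components (-0.004174 E, +0.003304 N).
Azimuth = atan2(E, N) = atan2(-0.004174, +0.003304) = 308.4° ≈ 308°.

308°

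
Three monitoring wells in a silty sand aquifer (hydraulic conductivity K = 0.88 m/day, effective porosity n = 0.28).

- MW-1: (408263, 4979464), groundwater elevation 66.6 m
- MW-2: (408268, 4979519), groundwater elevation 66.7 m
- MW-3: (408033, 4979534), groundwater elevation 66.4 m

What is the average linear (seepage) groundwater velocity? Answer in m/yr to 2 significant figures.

2.5 m/yr

Taking MW-1 as reference: MW-2−MW-1 = (5, 55, +0.1); MW-3−MW-1 = (-230, 70, -0.2).
Solve a·Δx + b·Δy = Δh: det = 5·70 − (-230)·55 = 13000.
∂h/∂x = [(+0.1)·70 − (-0.2)·55] / 13000 = +0.001385
∂h/∂y = [5·(-0.2) − (-230)·(+0.1)] / 13000 = +0.001692
|∇h| = √(0.001385² + 0.001692²) = 0.002187
Seepage velocity v = K·i/n = 0.88 × 0.002187 / 0.28 = 0.006873 m/day = 2.51 m/yr.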